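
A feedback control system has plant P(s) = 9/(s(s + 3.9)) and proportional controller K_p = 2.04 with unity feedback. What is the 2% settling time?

T_s ≈ 2.05 s

Closed-loop characteristic equation: s² + 3.9s + 18.36 = 0, so ω_n = 4.285 rad/s and ζ = 3.9/(2·4.285) = 0.4551.
2% settling time T_s ≈ 4/(ζω_n) = 4/1.95 = 2.05 s.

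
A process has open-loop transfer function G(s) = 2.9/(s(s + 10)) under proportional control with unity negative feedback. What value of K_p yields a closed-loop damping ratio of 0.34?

K_p = 74.6

Closed-loop characteristic equation: s² + 10s + K_p·2.9 = 0.
So ω_n = √(2.9K_p) and 2ζω_n = 10, giving ζ = 10/(2√(2.9K_p)).
Setting ζ = 0.34: √(2.9K_p) = 10/(2·0.34) = 14.71, so K_p = 216.3/2.9 = 74.6.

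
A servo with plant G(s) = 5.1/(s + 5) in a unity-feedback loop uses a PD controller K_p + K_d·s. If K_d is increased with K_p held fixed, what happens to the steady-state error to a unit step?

unchanged

At s = 0 the derivative term contributes nothing: C(0) = K_p regardless of K_d, so K_pos = K_p·G(0) and e_ss are unchanged.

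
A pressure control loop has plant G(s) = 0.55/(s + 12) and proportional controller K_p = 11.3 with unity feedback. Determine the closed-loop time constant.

τ = 0.0549 s

Closed-loop transfer function: T(s) = K_p·G(s)/(1 + K_p·G(s)) = 6.215/(s + 12 + 6.215) = 6.215/(s + 18.21).
Time constant τ = 1/18.21 = 0.0549 s.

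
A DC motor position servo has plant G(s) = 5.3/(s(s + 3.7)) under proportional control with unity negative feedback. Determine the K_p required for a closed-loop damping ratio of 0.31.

Closed-loop characteristic equation: s² + 3.7s + K_p·5.3 = 0.
So ω_n = √(5.3K_p) and 2ζω_n = 3.7, giving ζ = 3.7/(2√(5.3K_p)).
Setting ζ = 0.31: √(5.3K_p) = 3.7/(2·0.31) = 5.968, so K_p = 35.61/5.3 = 6.72.

K_p = 6.72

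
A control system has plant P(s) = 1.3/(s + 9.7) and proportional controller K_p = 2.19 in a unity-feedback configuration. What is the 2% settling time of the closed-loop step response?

T_s ≈ 0.319 s

Closed-loop transfer function: T(s) = K_p·P(s)/(1 + K_p·P(s)) = 2.847/(s + 9.7 + 2.847) = 2.847/(s + 12.55).
Time constant τ = 1/12.55 = 0.0797 s, so the 2% settling time is about 4τ = 0.319 s.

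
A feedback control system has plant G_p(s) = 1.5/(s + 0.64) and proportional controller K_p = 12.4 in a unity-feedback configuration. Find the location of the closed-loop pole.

s = -19.24

Closed-loop transfer function: T(s) = K_p·G_p(s)/(1 + K_p·G_p(s)) = 18.6/(s + 0.64 + 18.6) = 18.6/(s + 19.24).
The closed-loop pole is at s = −19.24.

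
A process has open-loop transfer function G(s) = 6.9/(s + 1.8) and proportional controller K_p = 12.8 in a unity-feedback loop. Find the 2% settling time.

T_s ≈ 0.0444 s

Closed-loop transfer function: T(s) = K_p·G(s)/(1 + K_p·G(s)) = 88.32/(s + 1.8 + 88.32) = 88.32/(s + 90.12).
Time constant τ = 1/90.12 = 0.0111 s, so the 2% settling time is about 4τ = 0.0444 s.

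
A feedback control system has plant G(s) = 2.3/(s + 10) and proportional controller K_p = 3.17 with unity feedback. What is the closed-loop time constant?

τ = 0.0578 s

Closed-loop transfer function: T(s) = K_p·G(s)/(1 + K_p·G(s)) = 7.291/(s + 10 + 7.291) = 7.291/(s + 17.29).
Time constant τ = 1/17.29 = 0.0578 s.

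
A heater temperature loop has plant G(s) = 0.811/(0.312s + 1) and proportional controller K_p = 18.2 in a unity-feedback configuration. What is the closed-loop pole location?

Closed loop: T(s) = K_p·G/(1+K_p·G) = 14.76/(0.312s + 1 + 14.76), with pole at s = −(1 + 14.76)/0.312 = −50.51.

s = -50.51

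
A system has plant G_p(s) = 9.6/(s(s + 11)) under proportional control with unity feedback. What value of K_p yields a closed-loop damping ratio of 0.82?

Closed-loop characteristic equation: s² + 11s + K_p·9.6 = 0.
So ω_n = √(9.6K_p) and 2ζω_n = 11, giving ζ = 11/(2√(9.6K_p)).
Setting ζ = 0.82: √(9.6K_p) = 11/(2·0.82) = 6.707, so K_p = 44.99/9.6 = 4.69.

K_p = 4.69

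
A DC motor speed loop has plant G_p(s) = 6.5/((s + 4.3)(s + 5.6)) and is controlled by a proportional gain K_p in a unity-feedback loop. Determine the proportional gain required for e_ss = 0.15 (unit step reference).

K_p = 21

Steady-state error for a unit step on this type-0 loop is 1/(1 + K_p·G_p(0)).
G_p(0) = 0.2699. Require 1/(1 + K_p·0.2699) = 0.15, so 1 + 0.2699·K_p = 6.667.
K_p = (6.667 − 1)/0.2699 = 21.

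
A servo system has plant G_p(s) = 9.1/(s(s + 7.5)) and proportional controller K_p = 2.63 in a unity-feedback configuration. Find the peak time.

The closed-loop denominator s² + 7.5s + 23.93 gives ω_n = √23.93 = 4.892 and ζ = 7.5/(2ω_n) = 0.7665.
Damped frequency ω_d = ω_n√(1−ζ²) = 3.142 rad/s, so peak time T_p = π/ω_d = 1 s.

T_p = 1 s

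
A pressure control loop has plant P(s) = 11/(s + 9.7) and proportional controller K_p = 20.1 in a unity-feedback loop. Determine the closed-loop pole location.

Closed-loop transfer function: T(s) = K_p·P(s)/(1 + K_p·P(s)) = 221.1/(s + 9.7 + 221.1) = 221.1/(s + 230.8).
The closed-loop pole is at s = −230.8.

s = -230.8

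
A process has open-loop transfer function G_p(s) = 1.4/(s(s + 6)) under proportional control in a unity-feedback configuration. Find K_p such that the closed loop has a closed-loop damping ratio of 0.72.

K_p = 12.4

Closed-loop characteristic equation: s² + 6s + K_p·1.4 = 0.
So ω_n = √(1.4K_p) and 2ζω_n = 6, giving ζ = 6/(2√(1.4K_p)).
Setting ζ = 0.72: √(1.4K_p) = 6/(2·0.72) = 4.167, so K_p = 17.36/1.4 = 12.4.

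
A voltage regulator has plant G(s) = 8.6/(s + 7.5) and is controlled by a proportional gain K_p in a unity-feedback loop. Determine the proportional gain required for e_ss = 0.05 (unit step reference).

K_p = 16.6

The loop is type 0, so e_ss(step) = 1/(1 + K_pos) with K_pos = K_p·G(0).
G(0) = 1.147. Require 1/(1 + K_p·1.147) = 0.05, so 1 + 1.147·K_p = 20.
K_p = (20 − 1)/1.147 = 16.6.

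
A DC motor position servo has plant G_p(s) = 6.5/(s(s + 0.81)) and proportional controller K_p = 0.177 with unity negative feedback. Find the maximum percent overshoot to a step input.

Closed-loop characteristic equation: s² + 0.81s + 1.15 = 0, so ω_n = 1.073 rad/s and ζ = 0.81/(2·1.073) = 0.3776.
%OS = 100·exp(−πζ/√(1−ζ²)) = 100·exp(−π·0.3776/√0.8574) = 27.8%.

27.8%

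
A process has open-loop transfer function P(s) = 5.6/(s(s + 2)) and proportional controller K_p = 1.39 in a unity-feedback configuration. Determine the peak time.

T_p = 1.21 s

Closed-loop characteristic equation: s² + 2s + 7.784 = 0, so ω_n = 2.79 rad/s and ζ = 2/(2·2.79) = 0.3584.
Damped frequency ω_d = ω_n√(1−ζ²) = 2.605 rad/s, so peak time T_p = π/ω_d = 1.21 s.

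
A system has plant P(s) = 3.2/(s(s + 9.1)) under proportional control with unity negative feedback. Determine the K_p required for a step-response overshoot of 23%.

K_p = 36

From %OS = 100·exp(−πζ/√(1−ζ²)) = 23%, ζ = −ln(0.23)/√(π²+ln²(0.23)) = 0.4237.
Characteristic equation s² + 9.1s + 3.2K_p = 0 gives ζ = 9.1/(2√(3.2K_p)).
Setting ζ = 0.4237: √(3.2K_p) = 9.1/(2·0.4237) = 10.74, so K_p = 115.3/3.2 = 36.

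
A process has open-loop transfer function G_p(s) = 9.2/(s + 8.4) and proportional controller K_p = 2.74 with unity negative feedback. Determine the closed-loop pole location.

s = -33.61

Closed-loop transfer function: T(s) = K_p·G_p(s)/(1 + K_p·G_p(s)) = 25.21/(s + 8.4 + 25.21) = 25.21/(s + 33.61).
The closed-loop pole is at s = −33.61.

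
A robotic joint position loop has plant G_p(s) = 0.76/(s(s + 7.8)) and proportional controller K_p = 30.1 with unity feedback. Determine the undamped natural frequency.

The closed-loop denominator is s(s+7.8) + 30.1·0.76 = s² + 7.8s + 22.88.
Matching s² + 2ζω_n s + ω_n²: ω_n = √22.88 = 4.783 rad/s and 2ζω_n = 7.8, so ζ = 7.8/(2·4.783) = 0.815.

ω_n = 4.78 rad/s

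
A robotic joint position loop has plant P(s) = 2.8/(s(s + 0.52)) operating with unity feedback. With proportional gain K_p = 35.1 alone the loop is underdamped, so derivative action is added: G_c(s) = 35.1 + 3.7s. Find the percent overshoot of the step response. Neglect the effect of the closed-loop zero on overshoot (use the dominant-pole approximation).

12.7%

Forward path: (35.1 + 3.7s)·2.8/(s(s+0.52)). The closed-loop characteristic equation is s² + (0.52 + 2.8·3.7)s + 2.8·35.1 = 0.
That is s² + 10.88s + 98.28 = 0, so ω_n = 9.914 rad/s and ζ = 10.88/(2·9.914) = 0.5487.
%OS = 100·exp(−πζ/√(1−ζ²)) = 12.7%.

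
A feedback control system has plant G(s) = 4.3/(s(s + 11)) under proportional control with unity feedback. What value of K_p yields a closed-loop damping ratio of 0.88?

Closed-loop characteristic equation: s² + 11s + K_p·4.3 = 0.
So ω_n = √(4.3K_p) and 2ζω_n = 11, giving ζ = 11/(2√(4.3K_p)).
Setting ζ = 0.88: √(4.3K_p) = 11/(2·0.88) = 6.25, so K_p = 39.06/4.3 = 9.08.

K_p = 9.08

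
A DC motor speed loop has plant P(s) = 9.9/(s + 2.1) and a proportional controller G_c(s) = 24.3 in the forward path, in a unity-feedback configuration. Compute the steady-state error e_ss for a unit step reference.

0.00865

The loop is type 0. Static position error constant K_pos = G_c(0)·P(0) = 24.3·4.714 = 114.6.
Steady-state error to a unit step: e_ss = 1/(1+K_pos) = 1/115.6 = 0.00865.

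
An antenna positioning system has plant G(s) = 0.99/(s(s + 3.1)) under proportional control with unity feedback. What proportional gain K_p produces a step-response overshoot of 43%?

K_p = 36.1

From %OS = 100·exp(−πζ/√(1−ζ²)) = 43%, ζ = −ln(0.43)/√(π²+ln²(0.43)) = 0.2594.
Characteristic equation s² + 3.1s + 0.99K_p = 0 gives ζ = 3.1/(2√(0.99K_p)).
Setting ζ = 0.2594: √(0.99K_p) = 3.1/(2·0.2594) = 5.974, so K_p = 35.69/0.99 = 36.1.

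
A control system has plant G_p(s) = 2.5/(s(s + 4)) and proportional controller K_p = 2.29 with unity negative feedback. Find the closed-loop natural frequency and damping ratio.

1 + K_p·G_p(s) = 0 gives s² + 4s + 5.725 = 0.
So ω_n² = 5.725 ⇒ ω_n = 2.393 rad/s, and ζ = 4/(2ω_n) = 0.836.

ω_n = 2.39 rad/s, ζ = 0.836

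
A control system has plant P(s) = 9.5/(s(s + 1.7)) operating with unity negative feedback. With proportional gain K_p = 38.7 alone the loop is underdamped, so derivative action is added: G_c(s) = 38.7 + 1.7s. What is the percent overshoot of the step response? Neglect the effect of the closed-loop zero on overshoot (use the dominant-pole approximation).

19.2%

Forward path: (38.7 + 1.7s)·9.5/(s(s+1.7)). The closed-loop characteristic equation is s² + (1.7 + 9.5·1.7)s + 9.5·38.7 = 0.
That is s² + 17.85s + 367.7 = 0, so ω_n = 19.17 rad/s and ζ = 17.85/(2·19.17) = 0.4655.
%OS = 100·exp(−πζ/√(1−ζ²)) = 19.2%.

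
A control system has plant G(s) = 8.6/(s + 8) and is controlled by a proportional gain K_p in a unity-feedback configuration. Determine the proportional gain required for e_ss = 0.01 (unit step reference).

K_p = 92.1

For a type-0 loop with proportional control, e_ss = 1/(1 + K_p·G(0)).
G(0) = 1.075. Require 1/(1 + K_p·1.075) = 0.01, so 1 + 1.075·K_p = 100.
K_p = (100 − 1)/1.075 = 92.1.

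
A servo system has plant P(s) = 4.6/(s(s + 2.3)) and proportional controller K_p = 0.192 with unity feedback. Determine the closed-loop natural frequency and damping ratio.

1 + K_p·P(s) = 0 gives s² + 2.3s + 0.8832 = 0.
Matching s² + 2ζω_n s + ω_n²: ω_n = √0.8832 = 0.9398 rad/s and 2ζω_n = 2.3, so ζ = 2.3/(2·0.9398) = 1.22.

ω_n = 0.94 rad/s, ζ = 1.22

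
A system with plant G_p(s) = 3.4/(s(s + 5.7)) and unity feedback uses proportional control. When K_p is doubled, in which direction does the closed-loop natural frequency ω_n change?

ω_n = √(3.4·K_p), which grows with K_p.

increase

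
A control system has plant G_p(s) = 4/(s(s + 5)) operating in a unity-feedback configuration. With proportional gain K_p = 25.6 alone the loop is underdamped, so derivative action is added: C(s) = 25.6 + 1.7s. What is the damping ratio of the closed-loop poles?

ζ = 0.583

Forward path: (25.6 + 1.7s)·4/(s(s+5)). The closed-loop characteristic equation is s² + (5 + 4·1.7)s + 4·25.6 = 0.
That is s² + 11.8s + 102.4 = 0, so ω_n = 10.12 rad/s and ζ = 11.8/(2·10.12) = 0.583.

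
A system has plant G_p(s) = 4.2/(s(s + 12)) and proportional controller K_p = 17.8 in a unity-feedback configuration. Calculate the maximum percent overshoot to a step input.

4.84%

From 1 + K_pG_p(s) = 0: s² + 12s + 74.76 = 0 ⇒ ω_n = 8.646, ζ = 0.6939.
%OS = 100·exp(−πζ/√(1−ζ²)) = 100·exp(−π·0.6939/√0.5185) = 4.84%.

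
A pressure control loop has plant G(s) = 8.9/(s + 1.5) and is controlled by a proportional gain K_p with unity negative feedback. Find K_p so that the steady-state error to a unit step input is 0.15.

Steady-state error for a unit step on this type-0 loop is 1/(1 + K_p·G(0)).
G(0) = 5.933. Require 1/(1 + K_p·5.933) = 0.15, so 1 + 5.933·K_p = 6.667.
K_p = (6.667 − 1)/5.933 = 0.955.

K_p = 0.955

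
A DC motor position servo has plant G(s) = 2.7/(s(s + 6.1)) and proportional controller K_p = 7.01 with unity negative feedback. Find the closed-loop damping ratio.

ζ = 0.701

The closed-loop denominator is s(s+6.1) + 7.01·2.7 = s² + 6.1s + 18.93.
So ω_n² = 18.93 ⇒ ω_n = 4.351 rad/s, and ζ = 6.1/(2ω_n) = 0.701.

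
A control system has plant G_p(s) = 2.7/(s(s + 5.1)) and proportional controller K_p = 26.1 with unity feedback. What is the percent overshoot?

36.7%

The closed-loop denominator s² + 5.1s + 70.47 gives ω_n = √70.47 = 8.395 and ζ = 5.1/(2ω_n) = 0.3038.
%OS = 100·exp(−πζ/√(1−ζ²)) = 100·exp(−π·0.3038/√0.9077) = 36.7%.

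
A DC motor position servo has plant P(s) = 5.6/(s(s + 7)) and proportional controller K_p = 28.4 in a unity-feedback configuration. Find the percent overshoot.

The closed-loop denominator s² + 7s + 159 gives ω_n = √159 = 12.61 and ζ = 7/(2ω_n) = 0.2775.
%OS = 100·exp(−πζ/√(1−ζ²)) = 100·exp(−π·0.2775/√0.923) = 40.4%.

40.4%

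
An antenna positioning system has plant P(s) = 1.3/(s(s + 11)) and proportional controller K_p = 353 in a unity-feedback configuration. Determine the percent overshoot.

From 1 + K_pP(s) = 0: s² + 11s + 458.9 = 0 ⇒ ω_n = 21.42, ζ = 0.2567.
%OS = 100·exp(−πζ/√(1−ζ²)) = 100·exp(−π·0.2567/√0.9341) = 43.4%.

43.4%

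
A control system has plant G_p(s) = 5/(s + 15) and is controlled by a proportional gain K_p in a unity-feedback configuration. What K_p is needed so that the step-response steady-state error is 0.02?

K_p = 147

Steady-state error for a unit step on this type-0 loop is 1/(1 + K_p·G_p(0)).
G_p(0) = 0.3333. Require 1/(1 + K_p·0.3333) = 0.02, so 1 + 0.3333·K_p = 50.
K_p = (50 − 1)/0.3333 = 147.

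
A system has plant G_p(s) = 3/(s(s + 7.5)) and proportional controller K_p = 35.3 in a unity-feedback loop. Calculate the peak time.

T_p = 0.328 s

From 1 + K_pG_p(s) = 0: s² + 7.5s + 105.9 = 0 ⇒ ω_n = 10.29, ζ = 0.3644.
Damped frequency ω_d = ω_n√(1−ζ²) = 9.583 rad/s, so peak time T_p = π/ω_d = 0.328 s.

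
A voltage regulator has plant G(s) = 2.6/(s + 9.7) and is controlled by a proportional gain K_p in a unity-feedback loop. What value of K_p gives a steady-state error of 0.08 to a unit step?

For a type-0 loop with proportional control, e_ss = 1/(1 + K_p·G(0)).
G(0) = 0.268. Require 1/(1 + K_p·0.268) = 0.08, so 1 + 0.268·K_p = 12.5.
K_p = (12.5 − 1)/0.268 = 42.9.

K_p = 42.9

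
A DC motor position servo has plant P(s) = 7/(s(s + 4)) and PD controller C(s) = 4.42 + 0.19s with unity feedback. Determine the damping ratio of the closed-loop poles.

Forward path: (4.42 + 0.19s)·7/(s(s+4)). The closed-loop characteristic equation is s² + (4 + 7·0.19)s + 7·4.42 = 0.
That is s² + 5.33s + 30.94 = 0, so ω_n = 5.562 rad/s and ζ = 5.33/(2·5.562) = 0.4791.

ζ = 0.479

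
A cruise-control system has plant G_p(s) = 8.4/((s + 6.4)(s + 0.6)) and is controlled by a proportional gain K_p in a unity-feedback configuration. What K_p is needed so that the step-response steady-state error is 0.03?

For a type-0 loop with proportional control, e_ss = 1/(1 + K_p·G_p(0)).
G_p(0) = 2.188. Require 1/(1 + K_p·2.188) = 0.03, so 1 + 2.188·K_p = 33.33.
K_p = (33.33 − 1)/2.188 = 14.8.

K_p = 14.8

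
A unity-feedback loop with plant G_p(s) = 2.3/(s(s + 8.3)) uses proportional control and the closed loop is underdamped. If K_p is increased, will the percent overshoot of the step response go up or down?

ζ = 8.3/(2√(2.3K_p)) decreases as K_p grows; lower damping means more overshoot.

increase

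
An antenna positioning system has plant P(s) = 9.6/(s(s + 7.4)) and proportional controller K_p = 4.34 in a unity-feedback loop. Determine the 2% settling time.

From 1 + K_pP(s) = 0: s² + 7.4s + 41.66 = 0 ⇒ ω_n = 6.455, ζ = 0.5732.
2% settling time T_s ≈ 4/(ζω_n) = 4/3.7 = 1.08 s.

T_s ≈ 1.08 s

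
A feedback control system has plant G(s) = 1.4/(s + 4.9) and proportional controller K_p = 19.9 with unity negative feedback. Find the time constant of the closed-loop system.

Closed-loop transfer function: T(s) = K_p·G(s)/(1 + K_p·G(s)) = 27.86/(s + 4.9 + 27.86) = 27.86/(s + 32.76).
Time constant τ = 1/32.76 = 0.0305 s.

τ = 0.0305 s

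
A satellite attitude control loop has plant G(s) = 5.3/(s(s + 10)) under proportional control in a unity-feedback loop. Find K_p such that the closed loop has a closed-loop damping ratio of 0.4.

K_p = 29.5

Closed-loop characteristic equation: s² + 10s + K_p·5.3 = 0.
So ω_n = √(5.3K_p) and 2ζω_n = 10, giving ζ = 10/(2√(5.3K_p)).
Setting ζ = 0.4: √(5.3K_p) = 10/(2·0.4) = 12.5, so K_p = 156.2/5.3 = 29.5.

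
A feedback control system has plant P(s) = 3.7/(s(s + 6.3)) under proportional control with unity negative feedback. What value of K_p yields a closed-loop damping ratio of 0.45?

K_p = 13.2

Closed-loop characteristic equation: s² + 6.3s + K_p·3.7 = 0.
So ω_n = √(3.7K_p) and 2ζω_n = 6.3, giving ζ = 6.3/(2√(3.7K_p)).
Setting ζ = 0.45: √(3.7K_p) = 6.3/(2·0.45) = 7, so K_p = 49/3.7 = 13.2.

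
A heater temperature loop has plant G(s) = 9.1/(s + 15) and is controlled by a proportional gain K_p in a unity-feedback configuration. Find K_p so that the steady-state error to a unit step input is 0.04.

K_p = 39.6

For a type-0 loop with proportional control, e_ss = 1/(1 + K_p·G(0)).
G(0) = 0.6067. Require 1/(1 + K_p·0.6067) = 0.04, so 1 + 0.6067·K_p = 25.
K_p = (25 − 1)/0.6067 = 39.6.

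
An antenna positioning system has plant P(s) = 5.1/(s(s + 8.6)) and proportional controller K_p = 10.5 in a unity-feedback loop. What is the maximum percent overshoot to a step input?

10.2%

From 1 + K_pP(s) = 0: s² + 8.6s + 53.55 = 0 ⇒ ω_n = 7.318, ζ = 0.5876.
%OS = 100·exp(−πζ/√(1−ζ²)) = 100·exp(−π·0.5876/√0.6547) = 10.2%.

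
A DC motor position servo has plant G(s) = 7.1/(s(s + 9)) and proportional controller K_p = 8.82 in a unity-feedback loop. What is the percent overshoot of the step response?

11.4%

Closed-loop characteristic equation: s² + 9s + 62.62 = 0, so ω_n = 7.913 rad/s and ζ = 9/(2·7.913) = 0.5687.
%OS = 100·exp(−πζ/√(1−ζ²)) = 100·exp(−π·0.5687/√0.6766) = 11.4%.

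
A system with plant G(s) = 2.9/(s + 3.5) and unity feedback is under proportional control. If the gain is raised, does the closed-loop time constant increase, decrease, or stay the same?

decrease

The closed-loop bandwidth 3.5+K_p·2.9 grows with K_p, so τ shrinks.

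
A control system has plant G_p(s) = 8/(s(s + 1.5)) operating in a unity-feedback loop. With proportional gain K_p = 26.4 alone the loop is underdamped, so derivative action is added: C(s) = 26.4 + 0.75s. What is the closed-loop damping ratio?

Forward path: (26.4 + 0.75s)·8/(s(s+1.5)). The closed-loop characteristic equation is s² + (1.5 + 8·0.75)s + 8·26.4 = 0.
That is s² + 7.5s + 211.2 = 0, so ω_n = 14.53 rad/s and ζ = 7.5/(2·14.53) = 0.258.

ζ = 0.258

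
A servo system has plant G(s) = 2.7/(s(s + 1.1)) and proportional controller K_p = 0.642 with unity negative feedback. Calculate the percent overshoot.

23.6%

Closed-loop characteristic equation: s² + 1.1s + 1.733 = 0, so ω_n = 1.317 rad/s and ζ = 1.1/(2·1.317) = 0.4177.
%OS = 100·exp(−πζ/√(1−ζ²)) = 100·exp(−π·0.4177/√0.8255) = 23.6%.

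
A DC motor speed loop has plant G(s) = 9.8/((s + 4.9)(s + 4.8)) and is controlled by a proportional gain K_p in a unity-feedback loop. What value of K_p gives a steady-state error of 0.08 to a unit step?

K_p = 27.6

Steady-state error for a unit step on this type-0 loop is 1/(1 + K_p·G(0)).
G(0) = 0.4167. Require 1/(1 + K_p·0.4167) = 0.08, so 1 + 0.4167·K_p = 12.5.
K_p = (12.5 − 1)/0.4167 = 27.6.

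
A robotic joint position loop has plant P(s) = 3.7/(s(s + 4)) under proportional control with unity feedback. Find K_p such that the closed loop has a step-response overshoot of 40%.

K_p = 13.8

From %OS = 100·exp(−πζ/√(1−ζ²)) = 40%, ζ = −ln(0.4)/√(π²+ln²(0.4)) = 0.28.
Characteristic equation s² + 4s + 3.7K_p = 0 gives ζ = 4/(2√(3.7K_p)).
Setting ζ = 0.28: √(3.7K_p) = 4/(2·0.28) = 7.143, so K_p = 51.02/3.7 = 13.8.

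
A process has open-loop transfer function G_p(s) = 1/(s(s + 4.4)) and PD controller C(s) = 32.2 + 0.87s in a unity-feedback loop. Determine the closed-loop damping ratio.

ζ = 0.464

Forward path: (32.2 + 0.87s)·1/(s(s+4.4)). The closed-loop characteristic equation is s² + (4.4 + 1·0.87)s + 1·32.2 = 0.
That is s² + 5.27s + 32.2 = 0, so ω_n = 5.675 rad/s and ζ = 5.27/(2·5.675) = 0.4644.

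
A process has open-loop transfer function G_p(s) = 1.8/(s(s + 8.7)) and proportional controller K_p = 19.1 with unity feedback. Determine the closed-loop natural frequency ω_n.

ω_n = 5.86 rad/s

1 + K_p·G_p(s) = 0 gives s² + 8.7s + 34.38 = 0.
Matching s² + 2ζω_n s + ω_n²: ω_n = √34.38 = 5.863 rad/s and 2ζω_n = 8.7, so ζ = 8.7/(2·5.863) = 0.742.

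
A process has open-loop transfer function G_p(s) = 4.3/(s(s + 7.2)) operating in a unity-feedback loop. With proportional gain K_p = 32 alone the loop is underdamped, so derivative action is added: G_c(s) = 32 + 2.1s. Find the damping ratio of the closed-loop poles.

Forward path: (32 + 2.1s)·4.3/(s(s+7.2)). The closed-loop characteristic equation is s² + (7.2 + 4.3·2.1)s + 4.3·32 = 0.
That is s² + 16.23s + 137.6 = 0, so ω_n = 11.73 rad/s and ζ = 16.23/(2·11.73) = 0.6918.

ζ = 0.692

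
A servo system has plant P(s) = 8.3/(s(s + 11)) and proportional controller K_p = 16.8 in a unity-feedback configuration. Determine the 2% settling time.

The closed-loop denominator s² + 11s + 139.4 gives ω_n = √139.4 = 11.81 and ζ = 11/(2ω_n) = 0.4658.
2% settling time T_s ≈ 4/(ζω_n) = 4/5.5 = 0.727 s.

T_s ≈ 0.727 s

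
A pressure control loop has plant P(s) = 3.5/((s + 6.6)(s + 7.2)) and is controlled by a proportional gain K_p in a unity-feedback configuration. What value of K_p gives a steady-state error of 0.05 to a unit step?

K_p = 258

For a type-0 loop with proportional control, e_ss = 1/(1 + K_p·P(0)).
P(0) = 0.07365. Require 1/(1 + K_p·0.07365) = 0.05, so 1 + 0.07365·K_p = 20.
K_p = (20 − 1)/0.07365 = 258.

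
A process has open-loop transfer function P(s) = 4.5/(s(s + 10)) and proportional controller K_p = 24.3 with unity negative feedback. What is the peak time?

T_p = 0.342 s

The closed-loop denominator s² + 10s + 109.4 gives ω_n = √109.4 = 10.46 and ζ = 10/(2ω_n) = 0.4781.
Damped frequency ω_d = ω_n√(1−ζ²) = 9.184 rad/s, so peak time T_p = π/ω_d = 0.342 s.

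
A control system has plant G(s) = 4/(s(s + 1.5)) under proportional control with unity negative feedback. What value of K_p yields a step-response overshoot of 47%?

K_p = 2.58

From %OS = 100·exp(−πζ/√(1−ζ²)) = 47%, ζ = −ln(0.47)/√(π²+ln²(0.47)) = 0.2337.
Characteristic equation s² + 1.5s + 4K_p = 0 gives ζ = 1.5/(2√(4K_p)).
Setting ζ = 0.2337: √(4K_p) = 1.5/(2·0.2337) = 3.21, so K_p = 10.3/4 = 2.58.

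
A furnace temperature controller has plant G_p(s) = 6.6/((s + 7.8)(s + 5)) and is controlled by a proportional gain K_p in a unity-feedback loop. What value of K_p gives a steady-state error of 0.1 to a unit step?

The loop is type 0, so e_ss(step) = 1/(1 + K_pos) with K_pos = K_p·G_p(0).
G_p(0) = 0.1692. Require 1/(1 + K_p·0.1692) = 0.1, so 1 + 0.1692·K_p = 10.
K_p = (10 − 1)/0.1692 = 53.2.

K_p = 53.2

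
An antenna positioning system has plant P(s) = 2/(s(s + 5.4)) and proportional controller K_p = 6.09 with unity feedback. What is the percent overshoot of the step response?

Closed-loop characteristic equation: s² + 5.4s + 12.18 = 0, so ω_n = 3.49 rad/s and ζ = 5.4/(2·3.49) = 0.7736.
%OS = 100·exp(−πζ/√(1−ζ²)) = 100·exp(−π·0.7736/√0.4015) = 2.16%.

2.16%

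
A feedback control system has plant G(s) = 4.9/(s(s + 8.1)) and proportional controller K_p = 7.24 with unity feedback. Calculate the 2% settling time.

Closed-loop characteristic equation: s² + 8.1s + 35.48 = 0, so ω_n = 5.956 rad/s and ζ = 8.1/(2·5.956) = 0.68.
2% settling time T_s ≈ 4/(ζω_n) = 4/4.05 = 0.988 s.

T_s ≈ 0.988 s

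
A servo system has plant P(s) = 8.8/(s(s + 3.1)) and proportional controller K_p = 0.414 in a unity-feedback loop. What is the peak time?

Closed-loop characteristic equation: s² + 3.1s + 3.643 = 0, so ω_n = 1.909 rad/s and ζ = 3.1/(2·1.909) = 0.8121.
Damped frequency ω_d = ω_n√(1−ζ²) = 1.114 rad/s, so peak time T_p = π/ω_d = 2.82 s.

T_p = 2.82 s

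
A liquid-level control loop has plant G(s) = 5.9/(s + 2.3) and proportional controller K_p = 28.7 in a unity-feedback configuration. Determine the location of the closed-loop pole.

s = -171.6

Closed-loop transfer function: T(s) = K_p·G(s)/(1 + K_p·G(s)) = 169.3/(s + 2.3 + 169.3) = 169.3/(s + 171.6).
The closed-loop pole is at s = −171.6.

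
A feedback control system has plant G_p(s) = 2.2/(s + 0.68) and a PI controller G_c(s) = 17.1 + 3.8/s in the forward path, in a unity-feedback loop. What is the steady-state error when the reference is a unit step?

The open loop G_c(s)G_p(s) has a pole at the origin (type 1), so the static position error constant is infinite and e_ss = 1/(1+∞) = 0.

0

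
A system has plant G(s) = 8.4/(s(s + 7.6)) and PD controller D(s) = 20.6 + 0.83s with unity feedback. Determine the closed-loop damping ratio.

ζ = 0.554

Forward path: (20.6 + 0.83s)·8.4/(s(s+7.6)). The closed-loop characteristic equation is s² + (7.6 + 8.4·0.83)s + 8.4·20.6 = 0.
That is s² + 14.57s + 173 = 0, so ω_n = 13.15 rad/s and ζ = 14.57/(2·13.15) = 0.5539.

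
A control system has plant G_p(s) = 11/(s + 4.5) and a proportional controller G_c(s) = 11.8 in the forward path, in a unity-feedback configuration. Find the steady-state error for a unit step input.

0.0335

The loop is type 0. Static position error constant K_pos = G_c(0)·G_p(0) = 11.8·2.444 = 28.84.
Steady-state error to a unit step: e_ss = 1/(1+K_pos) = 1/29.84 = 0.0335.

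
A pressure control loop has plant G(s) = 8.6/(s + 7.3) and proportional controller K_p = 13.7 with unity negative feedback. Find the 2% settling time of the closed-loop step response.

T_s ≈ 0.032 s

Closed-loop transfer function: T(s) = K_p·G(s)/(1 + K_p·G(s)) = 117.8/(s + 7.3 + 117.8) = 117.8/(s + 125.1).
Time constant τ = 1/125.1 = 0.007992 s, so the 2% settling time is about 4τ = 0.032 s.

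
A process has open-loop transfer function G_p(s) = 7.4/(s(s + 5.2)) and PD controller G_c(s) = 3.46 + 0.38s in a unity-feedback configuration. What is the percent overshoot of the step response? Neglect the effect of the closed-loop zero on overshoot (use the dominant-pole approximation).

1.71%

Forward path: (3.46 + 0.38s)·7.4/(s(s+5.2)). The closed-loop characteristic equation is s² + (5.2 + 7.4·0.38)s + 7.4·3.46 = 0.
That is s² + 8.012s + 25.6 = 0, so ω_n = 5.06 rad/s and ζ = 8.012/(2·5.06) = 0.7917.
%OS = 100·exp(−πζ/√(1−ζ²)) = 1.71%.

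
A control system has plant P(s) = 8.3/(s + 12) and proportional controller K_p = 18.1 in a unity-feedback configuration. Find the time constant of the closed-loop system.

τ = 0.00616 s

Closed-loop transfer function: T(s) = K_p·P(s)/(1 + K_p·P(s)) = 150.2/(s + 12 + 150.2) = 150.2/(s + 162.2).
Time constant τ = 1/162.2 = 0.00616 s.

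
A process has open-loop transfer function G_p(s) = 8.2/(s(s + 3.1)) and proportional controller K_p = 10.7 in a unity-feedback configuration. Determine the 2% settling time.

T_s ≈ 2.58 s

Closed-loop characteristic equation: s² + 3.1s + 87.74 = 0, so ω_n = 9.367 rad/s and ζ = 3.1/(2·9.367) = 0.1655.
2% settling time T_s ≈ 4/(ζω_n) = 4/1.55 = 2.58 s.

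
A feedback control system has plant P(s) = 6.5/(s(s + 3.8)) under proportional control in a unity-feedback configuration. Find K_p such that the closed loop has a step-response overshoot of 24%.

K_p = 3.25

From %OS = 100·exp(−πζ/√(1−ζ²)) = 24%, ζ = −ln(0.24)/√(π²+ln²(0.24)) = 0.4136.
Characteristic equation s² + 3.8s + 6.5K_p = 0 gives ζ = 3.8/(2√(6.5K_p)).
Setting ζ = 0.4136: √(6.5K_p) = 3.8/(2·0.4136) = 4.594, so K_p = 21.1/6.5 = 3.25.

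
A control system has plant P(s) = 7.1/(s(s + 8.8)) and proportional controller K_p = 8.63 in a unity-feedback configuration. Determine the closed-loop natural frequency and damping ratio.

ω_n = 7.83 rad/s, ζ = 0.562

The closed-loop denominator is s(s+8.8) + 8.63·7.1 = s² + 8.8s + 61.27.
Matching s² + 2ζω_n s + ω_n²: ω_n = √61.27 = 7.828 rad/s and 2ζω_n = 8.8, so ζ = 8.8/(2·7.828) = 0.562.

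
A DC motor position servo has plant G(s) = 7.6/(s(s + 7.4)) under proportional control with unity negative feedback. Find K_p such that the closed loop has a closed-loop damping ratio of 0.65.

K_p = 4.26

Closed-loop characteristic equation: s² + 7.4s + K_p·7.6 = 0.
So ω_n = √(7.6K_p) and 2ζω_n = 7.4, giving ζ = 7.4/(2√(7.6K_p)).
Setting ζ = 0.65: √(7.6K_p) = 7.4/(2·0.65) = 5.692, so K_p = 32.4/7.6 = 4.26.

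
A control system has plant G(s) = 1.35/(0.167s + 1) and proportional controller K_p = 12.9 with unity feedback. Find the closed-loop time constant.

τ = 0.00907 s

Closed loop: T(s) = K_p·G/(1+K_p·G) = 17.42/(0.167s + 1 + 17.42), with pole at s = −(1 + 17.42)/0.167 = −110.3.
Closed-loop time constant τ = 1/110.3 = 0.00907 s.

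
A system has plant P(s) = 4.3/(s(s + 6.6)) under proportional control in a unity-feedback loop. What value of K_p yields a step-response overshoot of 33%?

K_p = 22.9

From %OS = 100·exp(−πζ/√(1−ζ²)) = 33%, ζ = −ln(0.33)/√(π²+ln²(0.33)) = 0.3328.
Characteristic equation s² + 6.6s + 4.3K_p = 0 gives ζ = 6.6/(2√(4.3K_p)).
Setting ζ = 0.3328: √(4.3K_p) = 6.6/(2·0.3328) = 9.916, so K_p = 98.33/4.3 = 22.9.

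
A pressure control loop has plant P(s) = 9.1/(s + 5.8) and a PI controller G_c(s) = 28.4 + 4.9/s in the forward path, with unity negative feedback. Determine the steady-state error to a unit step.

0

The open loop G_c(s)P(s) has a pole at the origin (type 1), so the static position error constant is infinite and e_ss = 1/(1+∞) = 0.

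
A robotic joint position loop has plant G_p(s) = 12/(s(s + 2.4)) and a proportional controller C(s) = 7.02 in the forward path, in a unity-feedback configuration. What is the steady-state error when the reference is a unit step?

The open loop C(s)G_p(s) has a pole at the origin (type 1), so the static position error constant is infinite and e_ss = 1/(1+∞) = 0.

0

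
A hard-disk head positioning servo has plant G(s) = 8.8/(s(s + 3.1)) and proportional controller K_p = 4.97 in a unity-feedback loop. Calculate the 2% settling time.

From 1 + K_pG(s) = 0: s² + 3.1s + 43.74 = 0 ⇒ ω_n = 6.613, ζ = 0.2344.
2% settling time T_s ≈ 4/(ζω_n) = 4/1.55 = 2.58 s.

T_s ≈ 2.58 s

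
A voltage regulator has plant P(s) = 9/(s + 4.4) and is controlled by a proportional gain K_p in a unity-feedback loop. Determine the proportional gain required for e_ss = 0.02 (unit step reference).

The loop is type 0, so e_ss(step) = 1/(1 + K_pos) with K_pos = K_p·P(0).
P(0) = 2.045. Require 1/(1 + K_p·2.045) = 0.02, so 1 + 2.045·K_p = 50.
K_p = (50 − 1)/2.045 = 24.

K_p = 24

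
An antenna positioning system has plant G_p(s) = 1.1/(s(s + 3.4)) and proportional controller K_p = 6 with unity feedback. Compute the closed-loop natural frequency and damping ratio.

The closed-loop denominator is s(s+3.4) + 6·1.1 = s² + 3.4s + 6.6.
So ω_n² = 6.6 ⇒ ω_n = 2.569 rad/s, and ζ = 3.4/(2ω_n) = 0.662.

ω_n = 2.57 rad/s, ζ = 0.662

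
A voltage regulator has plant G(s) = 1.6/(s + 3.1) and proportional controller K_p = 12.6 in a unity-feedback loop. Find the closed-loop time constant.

Closed-loop transfer function: T(s) = K_p·G(s)/(1 + K_p·G(s)) = 20.16/(s + 3.1 + 20.16) = 20.16/(s + 23.26).
Time constant τ = 1/23.26 = 0.043 s.

τ = 0.043 s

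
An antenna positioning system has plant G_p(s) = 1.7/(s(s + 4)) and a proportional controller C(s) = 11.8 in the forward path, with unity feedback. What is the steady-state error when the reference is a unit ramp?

The loop has one pole at the origin (type 1). Velocity error constant K_v = lim_{s→0} s·C(s)G_p(s) = 11.8·1.7/4 = 5.015.
Steady-state error to a unit ramp: e_ss = 1/K_v = 0.199.

0.199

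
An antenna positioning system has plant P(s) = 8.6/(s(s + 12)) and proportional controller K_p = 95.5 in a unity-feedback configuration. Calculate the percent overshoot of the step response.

Closed-loop characteristic equation: s² + 12s + 821.3 = 0, so ω_n = 28.66 rad/s and ζ = 12/(2·28.66) = 0.2094.
%OS = 100·exp(−πζ/√(1−ζ²)) = 100·exp(−π·0.2094/√0.9562) = 51%.

51%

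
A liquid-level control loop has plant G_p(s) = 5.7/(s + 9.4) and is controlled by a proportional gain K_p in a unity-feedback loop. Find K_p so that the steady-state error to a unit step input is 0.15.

The loop is type 0, so e_ss(step) = 1/(1 + K_pos) with K_pos = K_p·G_p(0).
G_p(0) = 0.6064. Require 1/(1 + K_p·0.6064) = 0.15, so 1 + 0.6064·K_p = 6.667.
K_p = (6.667 − 1)/0.6064 = 9.35.

K_p = 9.35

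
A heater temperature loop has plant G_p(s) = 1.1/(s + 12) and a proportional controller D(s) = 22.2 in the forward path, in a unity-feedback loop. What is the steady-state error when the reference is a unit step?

0.329

The loop is type 0. Static position error constant K_pos = D(0)·G_p(0) = 22.2·0.09167 = 2.035.
Steady-state error to a unit step: e_ss = 1/(1+K_pos) = 1/3.035 = 0.329.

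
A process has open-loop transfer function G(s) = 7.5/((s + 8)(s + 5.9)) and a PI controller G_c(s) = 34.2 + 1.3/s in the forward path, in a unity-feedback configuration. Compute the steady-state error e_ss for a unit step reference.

0

The open loop G_c(s)G(s) has a pole at the origin (type 1), so the static position error constant is infinite and e_ss = 1/(1+∞) = 0.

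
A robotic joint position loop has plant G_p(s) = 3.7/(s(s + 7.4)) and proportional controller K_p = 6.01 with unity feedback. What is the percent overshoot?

1.88%

From 1 + K_pG_p(s) = 0: s² + 7.4s + 22.24 = 0 ⇒ ω_n = 4.716, ζ = 0.7846.
%OS = 100·exp(−πζ/√(1−ζ²)) = 100·exp(−π·0.7846/√0.3844) = 1.88%.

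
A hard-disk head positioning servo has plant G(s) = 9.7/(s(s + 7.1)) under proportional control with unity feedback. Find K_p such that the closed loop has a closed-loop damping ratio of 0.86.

Closed-loop characteristic equation: s² + 7.1s + K_p·9.7 = 0.
So ω_n = √(9.7K_p) and 2ζω_n = 7.1, giving ζ = 7.1/(2√(9.7K_p)).
Setting ζ = 0.86: √(9.7K_p) = 7.1/(2·0.86) = 4.128, so K_p = 17.04/9.7 = 1.76.

K_p = 1.76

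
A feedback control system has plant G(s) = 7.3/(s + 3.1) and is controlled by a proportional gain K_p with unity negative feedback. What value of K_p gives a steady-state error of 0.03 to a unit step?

For a type-0 loop with proportional control, e_ss = 1/(1 + K_p·G(0)).
G(0) = 2.355. Require 1/(1 + K_p·2.355) = 0.03, so 1 + 2.355·K_p = 33.33.
K_p = (33.33 − 1)/2.355 = 13.7.

K_p = 13.7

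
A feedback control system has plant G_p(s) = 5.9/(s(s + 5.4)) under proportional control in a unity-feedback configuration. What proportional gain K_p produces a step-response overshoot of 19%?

K_p = 5.66

From %OS = 100·exp(−πζ/√(1−ζ²)) = 19%, ζ = −ln(0.19)/√(π²+ln²(0.19)) = 0.4673.
Characteristic equation s² + 5.4s + 5.9K_p = 0 gives ζ = 5.4/(2√(5.9K_p)).
Setting ζ = 0.4673: √(5.9K_p) = 5.4/(2·0.4673) = 5.777, so K_p = 33.38/5.9 = 5.66.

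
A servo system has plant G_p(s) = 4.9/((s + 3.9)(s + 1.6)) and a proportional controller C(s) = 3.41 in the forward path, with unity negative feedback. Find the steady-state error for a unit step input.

The loop is type 0. Static position error constant K_pos = C(0)·G_p(0) = 3.41·0.7853 = 2.678.
Steady-state error to a unit step: e_ss = 1/(1+K_pos) = 1/3.678 = 0.272.

0.272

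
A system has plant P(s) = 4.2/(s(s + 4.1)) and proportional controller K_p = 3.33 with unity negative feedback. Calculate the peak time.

Closed-loop characteristic equation: s² + 4.1s + 13.99 = 0, so ω_n = 3.74 rad/s and ζ = 4.1/(2·3.74) = 0.5482.
Damped frequency ω_d = ω_n√(1−ζ²) = 3.128 rad/s, so peak time T_p = π/ω_d = 1 s.

T_p = 1 s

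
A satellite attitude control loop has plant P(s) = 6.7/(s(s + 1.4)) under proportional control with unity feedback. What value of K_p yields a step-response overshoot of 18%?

K_p = 0.319

From %OS = 100·exp(−πζ/√(1−ζ²)) = 18%, ζ = −ln(0.18)/√(π²+ln²(0.18)) = 0.4791.
Characteristic equation s² + 1.4s + 6.7K_p = 0 gives ζ = 1.4/(2√(6.7K_p)).
Setting ζ = 0.4791: √(6.7K_p) = 1.4/(2·0.4791) = 1.461, so K_p = 2.135/6.7 = 0.319.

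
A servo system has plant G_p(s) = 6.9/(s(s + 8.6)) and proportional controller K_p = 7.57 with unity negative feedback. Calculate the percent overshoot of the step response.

Closed-loop characteristic equation: s² + 8.6s + 52.23 = 0, so ω_n = 7.227 rad/s and ζ = 8.6/(2·7.227) = 0.595.
%OS = 100·exp(−πζ/√(1−ζ²)) = 100·exp(−π·0.595/√0.646) = 9.77%.

9.77%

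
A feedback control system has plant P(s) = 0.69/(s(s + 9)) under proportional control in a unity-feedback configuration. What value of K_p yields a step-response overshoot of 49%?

K_p = 599

From %OS = 100·exp(−πζ/√(1−ζ²)) = 49%, ζ = −ln(0.49)/√(π²+ln²(0.49)) = 0.2214.
Characteristic equation s² + 9s + 0.69K_p = 0 gives ζ = 9/(2√(0.69K_p)).
Setting ζ = 0.2214: √(0.69K_p) = 9/(2·0.2214) = 20.32, so K_p = 413/0.69 = 599.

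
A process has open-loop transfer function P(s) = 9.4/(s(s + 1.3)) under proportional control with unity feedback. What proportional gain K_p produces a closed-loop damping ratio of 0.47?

K_p = 0.203

Closed-loop characteristic equation: s² + 1.3s + K_p·9.4 = 0.
So ω_n = √(9.4K_p) and 2ζω_n = 1.3, giving ζ = 1.3/(2√(9.4K_p)).
Setting ζ = 0.47: √(9.4K_p) = 1.3/(2·0.47) = 1.383, so K_p = 1.913/9.4 = 0.203.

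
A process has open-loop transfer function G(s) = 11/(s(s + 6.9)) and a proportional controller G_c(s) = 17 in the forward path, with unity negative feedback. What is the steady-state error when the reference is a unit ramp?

0.0369

The loop has one pole at the origin (type 1). Velocity error constant K_v = lim_{s→0} s·G_c(s)G(s) = 17·11/6.9 = 27.1.
Steady-state error to a unit ramp: e_ss = 1/K_v = 0.0369.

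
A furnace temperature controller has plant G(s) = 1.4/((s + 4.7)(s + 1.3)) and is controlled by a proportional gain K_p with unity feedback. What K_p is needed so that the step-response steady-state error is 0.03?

K_p = 141

Steady-state error for a unit step on this type-0 loop is 1/(1 + K_p·G(0)).
G(0) = 0.2291. Require 1/(1 + K_p·0.2291) = 0.03, so 1 + 0.2291·K_p = 33.33.
K_p = (33.33 − 1)/0.2291 = 141.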